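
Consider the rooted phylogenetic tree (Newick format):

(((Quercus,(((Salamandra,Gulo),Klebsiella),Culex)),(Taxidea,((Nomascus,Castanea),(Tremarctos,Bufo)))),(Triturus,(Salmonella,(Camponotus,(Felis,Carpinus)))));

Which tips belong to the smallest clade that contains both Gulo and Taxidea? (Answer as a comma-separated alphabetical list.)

Bufo, Castanea, Culex, Gulo, Klebsiella, Nomascus, Quercus, Salamandra, Taxidea, Tremarctos

Tracing Gulo: it sits inside (Salamandra,Gulo).
Tracing Taxidea: it sits inside (Taxidea,((Nomascus,Castanea),(Tremarctos,Bufo))).
The smallest clade enclosing both is ((Quercus,(((Salamandra,Gulo),Klebsiella),Culex)),(Taxidea,((Nomascus,Castanea),(Tremarctos,Bufo)))); the answer is its 10 terminal taxa in alphabetical order.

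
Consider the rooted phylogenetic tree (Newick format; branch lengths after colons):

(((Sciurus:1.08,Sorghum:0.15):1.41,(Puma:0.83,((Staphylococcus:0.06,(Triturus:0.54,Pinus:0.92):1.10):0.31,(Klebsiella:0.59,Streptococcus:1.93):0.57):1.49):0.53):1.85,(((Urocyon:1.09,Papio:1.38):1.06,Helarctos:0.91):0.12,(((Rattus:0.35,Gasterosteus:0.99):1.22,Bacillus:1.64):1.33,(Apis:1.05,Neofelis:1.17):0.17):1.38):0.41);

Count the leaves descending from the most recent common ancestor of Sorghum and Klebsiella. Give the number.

The MRCA of Sorghum and Klebsiella is the node subtending ((Sciurus,Sorghum),(Puma,((Staphylococcus,(Triturus,Pinus)),(Klebsiella,Streptococcus)))).
That clade contains 8 terminal taxa: Klebsiella, Pinus, Puma, Sciurus, Sorghum, Staphylococcus, Streptococcus, Triturus.

8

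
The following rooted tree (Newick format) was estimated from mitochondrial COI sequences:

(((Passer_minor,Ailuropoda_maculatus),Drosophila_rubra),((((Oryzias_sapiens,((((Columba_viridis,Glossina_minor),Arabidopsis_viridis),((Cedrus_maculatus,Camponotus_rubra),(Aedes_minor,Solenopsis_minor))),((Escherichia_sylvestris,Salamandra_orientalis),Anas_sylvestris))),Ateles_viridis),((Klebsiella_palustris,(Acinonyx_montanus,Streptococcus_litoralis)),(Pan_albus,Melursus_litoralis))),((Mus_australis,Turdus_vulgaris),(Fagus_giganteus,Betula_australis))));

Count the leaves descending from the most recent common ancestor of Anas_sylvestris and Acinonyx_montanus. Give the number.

17

The MRCA of Anas_sylvestris and Acinonyx_montanus is the node subtending (((Oryzias_sapiens,((((Columba_viridis,Glossina_minor),Arabidopsis_viridis),((Cedrus_maculatus,Camponotus_rubra),(Aedes_minor,Solenopsis_minor))),((Escherichia_sylvestris,Salamandra_orientalis),Anas_sylvestris))),Ateles_viridis),((Klebsiella_palustris,(Acinonyx_montanus,Streptococcus_litoralis)),(Pan_albus,Melursus_litoralis))).
That clade contains 17 terminal taxa: Acinonyx_montanus, Aedes_minor, Anas_sylvestris, Arabidopsis_viridis, Ateles_viridis, Camponotus_rubra, Cedrus_maculatus, Columba_viridis, Escherichia_sylvestris, Glossina_minor, Klebsiella_palustris, Melursus_litoralis, Oryzias_sapiens, Pan_albus, Salamandra_orientalis, Solenopsis_minor, Streptococcus_litoralis.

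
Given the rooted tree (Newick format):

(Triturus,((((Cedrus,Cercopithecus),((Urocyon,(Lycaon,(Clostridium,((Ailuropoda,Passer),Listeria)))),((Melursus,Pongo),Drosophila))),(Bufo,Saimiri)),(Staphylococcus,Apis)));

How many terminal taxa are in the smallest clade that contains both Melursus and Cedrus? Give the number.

11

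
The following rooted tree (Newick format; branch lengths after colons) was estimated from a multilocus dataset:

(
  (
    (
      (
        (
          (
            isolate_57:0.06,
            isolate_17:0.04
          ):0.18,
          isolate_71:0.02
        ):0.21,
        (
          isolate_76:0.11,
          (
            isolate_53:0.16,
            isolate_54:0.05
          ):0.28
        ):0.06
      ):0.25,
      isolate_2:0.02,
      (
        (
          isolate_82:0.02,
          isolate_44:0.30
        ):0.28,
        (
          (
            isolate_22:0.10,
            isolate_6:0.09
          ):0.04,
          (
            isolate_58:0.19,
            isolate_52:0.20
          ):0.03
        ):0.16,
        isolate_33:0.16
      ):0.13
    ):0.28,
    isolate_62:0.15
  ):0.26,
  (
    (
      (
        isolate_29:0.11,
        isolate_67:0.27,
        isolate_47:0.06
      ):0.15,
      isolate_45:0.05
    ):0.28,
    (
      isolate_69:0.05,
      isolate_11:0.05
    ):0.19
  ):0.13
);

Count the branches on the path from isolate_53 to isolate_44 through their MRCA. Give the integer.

7

The MRCA of isolate_53 and isolate_44 is the node subtending ((((isolate_57,isolate_17),isolate_71),(isolate_76,(isolate_53,isolate_54))),isolate_2,((isolate_82,isolate_44),((isolate_22,isolate_6),(isolate_58,isolate_52)),isolate_33)).
From isolate_53 up to that node: 4 branches. From isolate_44 up to the same node: 3 branches. Total: 4 + 3 = 7.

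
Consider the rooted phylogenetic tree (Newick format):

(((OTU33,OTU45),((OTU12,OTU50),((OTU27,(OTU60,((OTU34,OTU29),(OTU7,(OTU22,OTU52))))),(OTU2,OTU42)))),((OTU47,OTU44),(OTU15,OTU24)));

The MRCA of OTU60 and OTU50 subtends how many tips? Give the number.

11

The MRCA of OTU60 and OTU50 is the node subtending ((OTU12,OTU50),((OTU27,(OTU60,((OTU34,OTU29),(OTU7,(OTU22,OTU52))))),(OTU2,OTU42))).
That clade contains 11 terminal taxa: OTU12, OTU2, OTU22, OTU27, OTU29, OTU34, OTU42, OTU50, OTU52, OTU60, OTU7.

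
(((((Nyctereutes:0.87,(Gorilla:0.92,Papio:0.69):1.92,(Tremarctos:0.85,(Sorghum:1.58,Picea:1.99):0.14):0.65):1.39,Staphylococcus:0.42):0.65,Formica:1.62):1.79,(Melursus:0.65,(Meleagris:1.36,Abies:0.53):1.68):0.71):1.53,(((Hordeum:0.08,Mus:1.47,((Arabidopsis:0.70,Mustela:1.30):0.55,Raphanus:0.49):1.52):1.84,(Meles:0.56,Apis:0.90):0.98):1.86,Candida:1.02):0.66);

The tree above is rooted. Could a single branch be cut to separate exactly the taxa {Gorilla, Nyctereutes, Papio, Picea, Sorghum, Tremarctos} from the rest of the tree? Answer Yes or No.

Yes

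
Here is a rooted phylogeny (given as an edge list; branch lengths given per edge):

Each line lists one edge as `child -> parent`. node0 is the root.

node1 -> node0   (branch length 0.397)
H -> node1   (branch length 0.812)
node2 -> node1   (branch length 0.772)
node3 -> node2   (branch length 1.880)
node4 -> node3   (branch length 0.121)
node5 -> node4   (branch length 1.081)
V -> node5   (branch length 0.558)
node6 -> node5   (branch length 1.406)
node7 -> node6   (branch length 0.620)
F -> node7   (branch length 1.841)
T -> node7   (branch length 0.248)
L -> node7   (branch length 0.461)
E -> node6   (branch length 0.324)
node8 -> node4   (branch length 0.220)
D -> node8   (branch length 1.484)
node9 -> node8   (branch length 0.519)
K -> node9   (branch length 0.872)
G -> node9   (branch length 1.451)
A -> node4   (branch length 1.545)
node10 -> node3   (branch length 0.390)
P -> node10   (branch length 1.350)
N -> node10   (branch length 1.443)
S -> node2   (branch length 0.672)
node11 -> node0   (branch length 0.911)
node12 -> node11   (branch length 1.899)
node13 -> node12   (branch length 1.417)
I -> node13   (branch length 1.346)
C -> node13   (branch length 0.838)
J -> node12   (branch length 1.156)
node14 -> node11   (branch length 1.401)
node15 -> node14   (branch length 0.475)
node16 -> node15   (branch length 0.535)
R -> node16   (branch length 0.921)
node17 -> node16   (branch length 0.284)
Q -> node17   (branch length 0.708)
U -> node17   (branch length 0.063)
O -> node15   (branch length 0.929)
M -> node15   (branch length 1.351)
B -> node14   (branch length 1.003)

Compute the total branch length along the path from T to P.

5.216

The path runs T → … → MRCA → … → P; the MRCA is the node subtending (((V,((F,T,L),E)),(D,(K,G)),A),(P,N)).
Branch lengths along that path: 0.248 + 0.620 + 1.406 + 1.081 + 0.121 + 0.390 + 1.350 = 5.216.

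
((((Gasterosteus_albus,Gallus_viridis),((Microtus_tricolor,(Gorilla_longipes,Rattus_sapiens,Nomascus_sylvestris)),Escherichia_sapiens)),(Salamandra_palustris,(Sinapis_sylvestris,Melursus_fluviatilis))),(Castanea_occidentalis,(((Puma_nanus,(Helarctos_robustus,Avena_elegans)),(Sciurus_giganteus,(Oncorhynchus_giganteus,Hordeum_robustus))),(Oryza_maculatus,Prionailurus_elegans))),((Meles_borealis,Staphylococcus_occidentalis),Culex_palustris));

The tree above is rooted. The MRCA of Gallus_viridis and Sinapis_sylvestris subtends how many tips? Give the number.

The MRCA of Gallus_viridis and Sinapis_sylvestris is the node subtending (((Gasterosteus_albus,Gallus_viridis),((Microtus_tricolor,(Gorilla_longipes,Rattus_sapiens,Nomascus_sylvestris)),Escherichia_sapiens)),(Salamandra_palustris,(Sinapis_sylvestris,Melursus_fluviatilis))).
That clade contains 10 terminal taxa: Escherichia_sapiens, Gallus_viridis, Gasterosteus_albus, Gorilla_longipes, Melursus_fluviatilis, Microtus_tricolor, Nomascus_sylvestris, Rattus_sapiens, Salamandra_palustris, Sinapis_sylvestris.

10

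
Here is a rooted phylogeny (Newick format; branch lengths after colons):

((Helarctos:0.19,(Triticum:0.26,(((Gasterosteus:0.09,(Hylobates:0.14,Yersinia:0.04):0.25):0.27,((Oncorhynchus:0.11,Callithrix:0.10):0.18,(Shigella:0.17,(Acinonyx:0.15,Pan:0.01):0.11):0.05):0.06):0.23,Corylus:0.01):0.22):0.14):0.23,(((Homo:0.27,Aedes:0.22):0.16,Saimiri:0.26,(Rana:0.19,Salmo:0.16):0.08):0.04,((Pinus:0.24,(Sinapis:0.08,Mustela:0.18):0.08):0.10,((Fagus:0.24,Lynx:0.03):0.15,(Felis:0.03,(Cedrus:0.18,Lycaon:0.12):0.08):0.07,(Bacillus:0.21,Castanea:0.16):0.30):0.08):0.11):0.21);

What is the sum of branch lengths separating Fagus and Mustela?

0.83

The path runs Fagus → … → MRCA → … → Mustela; the MRCA is the node subtending ((Pinus,(Sinapis,Mustela)),((Fagus,Lynx),(Felis,(Cedrus,Lycaon)),(Bacillus,Castanea))).
Branch lengths along that path: 0.24 + 0.15 + 0.08 + 0.10 + 0.08 + 0.18 = 0.83.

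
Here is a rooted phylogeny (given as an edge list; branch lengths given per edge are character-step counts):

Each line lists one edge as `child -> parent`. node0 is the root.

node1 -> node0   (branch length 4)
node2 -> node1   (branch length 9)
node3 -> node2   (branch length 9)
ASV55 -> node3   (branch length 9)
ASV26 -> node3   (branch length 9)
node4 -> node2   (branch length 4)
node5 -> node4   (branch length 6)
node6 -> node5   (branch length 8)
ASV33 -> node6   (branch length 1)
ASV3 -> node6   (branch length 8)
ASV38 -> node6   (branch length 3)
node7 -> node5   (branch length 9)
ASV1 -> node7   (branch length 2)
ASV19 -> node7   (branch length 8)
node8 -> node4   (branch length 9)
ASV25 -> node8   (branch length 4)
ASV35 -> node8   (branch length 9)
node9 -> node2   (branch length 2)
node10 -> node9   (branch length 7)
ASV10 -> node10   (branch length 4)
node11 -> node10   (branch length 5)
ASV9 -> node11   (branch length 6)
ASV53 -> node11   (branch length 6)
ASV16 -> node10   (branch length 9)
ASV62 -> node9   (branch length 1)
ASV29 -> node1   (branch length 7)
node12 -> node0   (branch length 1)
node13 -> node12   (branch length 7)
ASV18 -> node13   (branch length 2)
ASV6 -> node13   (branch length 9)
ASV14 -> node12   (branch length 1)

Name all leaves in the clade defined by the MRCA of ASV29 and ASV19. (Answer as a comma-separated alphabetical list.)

ASV1, ASV10, ASV16, ASV19, ASV25, ASV26, ASV29, ASV3, ASV33, ASV35, ASV38, ASV53, ASV55, ASV62, ASV9

Tracing ASV29: it sits inside (((ASV55,ASV26),(((ASV33,ASV3,ASV38),(ASV1,ASV19)),(ASV25,ASV35)),((ASV10,(ASV9,ASV53),ASV16),ASV62)),ASV29).
Tracing ASV19: it sits inside (ASV1,ASV19).
The smallest clade enclosing both is (((ASV55,ASV26),(((ASV33,ASV3,ASV38),(ASV1,ASV19)),(ASV25,ASV35)),((ASV10,(ASV9,ASV53),ASV16),ASV62)),ASV29); the answer is its 15 terminal taxa in alphabetical order.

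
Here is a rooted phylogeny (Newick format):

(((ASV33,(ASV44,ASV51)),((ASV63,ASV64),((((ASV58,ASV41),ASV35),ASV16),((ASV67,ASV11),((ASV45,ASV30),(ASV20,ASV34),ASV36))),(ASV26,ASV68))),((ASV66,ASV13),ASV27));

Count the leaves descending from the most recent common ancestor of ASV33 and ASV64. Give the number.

18

The MRCA of ASV33 and ASV64 is the node subtending ((ASV33,(ASV44,ASV51)),((ASV63,ASV64),((((ASV58,ASV41),ASV35),ASV16),((ASV67,ASV11),((ASV45,ASV30),(ASV20,ASV34),ASV36))),(ASV26,ASV68))).
That clade contains 18 terminal taxa: ASV11, ASV16, ASV20, ASV26, ASV30, ASV33, ASV34, ASV35, ASV36, ASV41, ASV44, ASV45, ASV51, ASV58, ASV63, ASV64, ASV67, ASV68.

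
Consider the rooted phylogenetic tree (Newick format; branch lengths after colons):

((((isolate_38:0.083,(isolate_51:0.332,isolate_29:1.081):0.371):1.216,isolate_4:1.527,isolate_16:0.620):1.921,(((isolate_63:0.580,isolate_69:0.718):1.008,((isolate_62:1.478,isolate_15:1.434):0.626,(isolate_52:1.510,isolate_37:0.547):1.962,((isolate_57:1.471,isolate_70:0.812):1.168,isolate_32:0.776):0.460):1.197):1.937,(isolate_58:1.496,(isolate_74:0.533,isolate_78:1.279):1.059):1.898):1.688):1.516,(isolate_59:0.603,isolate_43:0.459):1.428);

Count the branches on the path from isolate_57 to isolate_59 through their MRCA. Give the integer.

9

The MRCA of isolate_57 and isolate_59 is the root of the tree.
From isolate_57 up to that node: 7 branches. From isolate_59 up to the same node: 2 branches. Total: 7 + 2 = 9.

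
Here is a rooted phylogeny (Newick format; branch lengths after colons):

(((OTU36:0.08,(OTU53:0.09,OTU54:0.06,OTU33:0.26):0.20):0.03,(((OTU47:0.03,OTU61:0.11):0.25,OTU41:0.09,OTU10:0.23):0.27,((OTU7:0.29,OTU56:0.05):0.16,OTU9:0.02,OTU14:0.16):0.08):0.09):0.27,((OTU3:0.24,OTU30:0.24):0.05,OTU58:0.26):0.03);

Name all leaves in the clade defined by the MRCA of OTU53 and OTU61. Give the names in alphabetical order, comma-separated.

OTU10, OTU14, OTU33, OTU36, OTU41, OTU47, OTU53, OTU54, OTU56, OTU61, OTU7, OTU9

Tracing OTU53: it sits inside (OTU53,OTU54,OTU33).
Tracing OTU61: it sits inside (OTU47,OTU61).
The smallest clade enclosing both is ((OTU36,(OTU53,OTU54,OTU33)),(((OTU47,OTU61),OTU41,OTU10),((OTU7,OTU56),OTU9,OTU14))); the answer is its 12 terminal taxa in alphabetical order.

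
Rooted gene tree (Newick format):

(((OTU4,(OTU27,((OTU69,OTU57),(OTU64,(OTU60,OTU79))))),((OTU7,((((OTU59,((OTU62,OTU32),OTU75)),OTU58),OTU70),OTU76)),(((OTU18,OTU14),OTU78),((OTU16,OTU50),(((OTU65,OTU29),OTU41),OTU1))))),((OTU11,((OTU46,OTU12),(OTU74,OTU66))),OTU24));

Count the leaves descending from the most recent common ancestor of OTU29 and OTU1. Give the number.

The MRCA of OTU29 and OTU1 is the node subtending (((OTU65,OTU29),OTU41),OTU1).
That clade contains 4 terminal taxa: OTU1, OTU29, OTU41, OTU65.

4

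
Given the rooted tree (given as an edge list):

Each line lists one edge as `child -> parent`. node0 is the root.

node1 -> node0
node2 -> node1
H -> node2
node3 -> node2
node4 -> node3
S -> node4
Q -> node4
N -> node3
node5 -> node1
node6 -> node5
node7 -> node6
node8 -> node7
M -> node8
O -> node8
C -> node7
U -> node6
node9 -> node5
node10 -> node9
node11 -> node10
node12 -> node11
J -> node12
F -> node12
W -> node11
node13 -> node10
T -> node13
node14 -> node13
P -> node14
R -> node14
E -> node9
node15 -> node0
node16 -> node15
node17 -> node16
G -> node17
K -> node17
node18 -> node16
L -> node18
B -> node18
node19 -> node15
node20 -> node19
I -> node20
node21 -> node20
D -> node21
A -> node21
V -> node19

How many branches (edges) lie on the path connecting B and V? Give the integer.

5

The MRCA of B and V is the node subtending (((G,K),(L,B)),((I,(D,A)),V)).
From B up to that node: 3 branches. From V up to the same node: 2 branches. Total: 3 + 2 = 5.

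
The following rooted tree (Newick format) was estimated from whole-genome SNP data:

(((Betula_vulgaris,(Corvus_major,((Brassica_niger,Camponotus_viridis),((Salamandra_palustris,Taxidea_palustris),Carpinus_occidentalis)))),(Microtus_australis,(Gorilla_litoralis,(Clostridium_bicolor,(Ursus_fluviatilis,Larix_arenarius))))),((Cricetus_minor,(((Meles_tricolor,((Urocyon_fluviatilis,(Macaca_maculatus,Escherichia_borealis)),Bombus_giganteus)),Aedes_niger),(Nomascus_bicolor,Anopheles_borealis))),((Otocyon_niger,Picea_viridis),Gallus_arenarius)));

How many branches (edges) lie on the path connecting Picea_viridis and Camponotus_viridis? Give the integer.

10

The MRCA of Picea_viridis and Camponotus_viridis is the root of the tree.
From Picea_viridis up to that node: 4 branches. From Camponotus_viridis up to the same node: 6 branches. Total: 4 + 6 = 10.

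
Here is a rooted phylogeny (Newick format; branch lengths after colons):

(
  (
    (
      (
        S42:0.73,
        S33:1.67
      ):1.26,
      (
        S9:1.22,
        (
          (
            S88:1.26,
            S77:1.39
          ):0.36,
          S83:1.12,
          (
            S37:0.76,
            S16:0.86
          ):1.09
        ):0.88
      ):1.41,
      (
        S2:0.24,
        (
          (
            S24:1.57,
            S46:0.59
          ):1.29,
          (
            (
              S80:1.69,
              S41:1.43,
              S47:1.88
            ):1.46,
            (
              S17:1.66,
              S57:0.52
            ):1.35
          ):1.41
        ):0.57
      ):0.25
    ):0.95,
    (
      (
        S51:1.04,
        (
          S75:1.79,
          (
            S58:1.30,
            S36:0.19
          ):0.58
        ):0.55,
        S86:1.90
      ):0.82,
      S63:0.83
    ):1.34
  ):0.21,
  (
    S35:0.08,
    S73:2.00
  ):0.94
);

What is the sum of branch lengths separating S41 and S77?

The path runs S41 → … → MRCA → … → S77; the MRCA is the node subtending ((S42,S33),(S9,((S88,S77),S83,(S37,S16))),(S2,((S24,S46),((S80,S41,S47),(S17,S57))))).
Branch lengths along that path: 1.43 + 1.46 + 1.41 + 0.57 + 0.25 + 1.41 + 0.88 + 0.36 + 1.39 = 9.16.

9.16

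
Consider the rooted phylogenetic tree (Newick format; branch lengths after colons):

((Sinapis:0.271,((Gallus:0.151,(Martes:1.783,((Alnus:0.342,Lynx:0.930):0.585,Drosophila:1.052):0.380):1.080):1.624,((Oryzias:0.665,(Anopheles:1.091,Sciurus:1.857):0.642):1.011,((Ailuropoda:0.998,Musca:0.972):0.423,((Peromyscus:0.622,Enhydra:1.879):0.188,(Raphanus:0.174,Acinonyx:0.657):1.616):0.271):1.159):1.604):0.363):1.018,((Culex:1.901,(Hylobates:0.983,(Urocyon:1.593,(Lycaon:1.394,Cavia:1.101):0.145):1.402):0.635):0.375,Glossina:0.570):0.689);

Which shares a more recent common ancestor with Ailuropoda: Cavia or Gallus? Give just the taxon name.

Gallus

The MRCA of Ailuropoda and Gallus subtends ((Gallus,(Martes,((Alnus,Lynx),Drosophila))),((Oryzias,(Anopheles,Sciurus)),((Ailuropoda,Musca),((Peromyscus,Enhydra),(Raphanus,Acinonyx))))) (14 taxa).
The MRCA of Ailuropoda and Cavia is the root, subtending the entire tree (21 taxa).
The first is nested inside the second, so Ailuropoda shares a more recent common ancestor with Gallus.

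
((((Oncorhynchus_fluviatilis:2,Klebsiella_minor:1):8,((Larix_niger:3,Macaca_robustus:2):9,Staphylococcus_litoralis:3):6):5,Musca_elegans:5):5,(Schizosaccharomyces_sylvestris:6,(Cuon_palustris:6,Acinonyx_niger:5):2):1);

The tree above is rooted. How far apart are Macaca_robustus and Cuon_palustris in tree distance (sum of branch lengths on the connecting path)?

The path runs Macaca_robustus → … → MRCA → … → Cuon_palustris; the MRCA is the root of the tree.
Branch lengths along that path: 2 + 9 + 6 + 5 + 5 + 1 + 2 + 6 = 36.

36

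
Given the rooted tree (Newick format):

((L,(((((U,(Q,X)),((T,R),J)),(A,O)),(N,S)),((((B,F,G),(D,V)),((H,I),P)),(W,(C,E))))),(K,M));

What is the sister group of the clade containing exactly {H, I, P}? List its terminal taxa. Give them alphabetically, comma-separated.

B, D, F, G, V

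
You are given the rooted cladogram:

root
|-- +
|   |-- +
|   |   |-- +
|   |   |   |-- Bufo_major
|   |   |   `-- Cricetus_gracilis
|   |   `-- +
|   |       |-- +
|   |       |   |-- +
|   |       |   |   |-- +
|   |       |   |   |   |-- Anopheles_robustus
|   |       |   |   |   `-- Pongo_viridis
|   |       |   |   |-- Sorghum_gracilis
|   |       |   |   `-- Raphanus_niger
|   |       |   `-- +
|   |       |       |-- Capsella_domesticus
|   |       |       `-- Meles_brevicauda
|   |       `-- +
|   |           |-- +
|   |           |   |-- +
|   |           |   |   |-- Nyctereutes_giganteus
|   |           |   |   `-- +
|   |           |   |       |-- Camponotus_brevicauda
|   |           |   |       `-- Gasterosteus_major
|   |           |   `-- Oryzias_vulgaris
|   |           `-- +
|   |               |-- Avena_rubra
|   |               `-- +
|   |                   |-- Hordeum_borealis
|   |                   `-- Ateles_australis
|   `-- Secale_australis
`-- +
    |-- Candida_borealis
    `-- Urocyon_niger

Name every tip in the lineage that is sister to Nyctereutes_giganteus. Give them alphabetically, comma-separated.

Camponotus_brevicauda, Gasterosteus_major

Nyctereutes_giganteus attaches to the tree at the node subtending (Nyctereutes_giganteus,(Camponotus_brevicauda,Gasterosteus_major)).
The other lineage descending from that same node — the sister group — is (Camponotus_brevicauda,Gasterosteus_major); its 2 tips in alphabetical order are the answer.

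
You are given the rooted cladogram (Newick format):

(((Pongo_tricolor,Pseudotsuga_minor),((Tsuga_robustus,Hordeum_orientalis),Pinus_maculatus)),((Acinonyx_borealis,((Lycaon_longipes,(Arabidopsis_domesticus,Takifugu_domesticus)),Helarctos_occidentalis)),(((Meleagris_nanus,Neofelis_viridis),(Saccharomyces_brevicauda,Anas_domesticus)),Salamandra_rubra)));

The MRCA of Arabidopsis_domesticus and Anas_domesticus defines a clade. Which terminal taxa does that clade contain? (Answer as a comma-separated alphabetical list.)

Acinonyx_borealis, Anas_domesticus, Arabidopsis_domesticus, Helarctos_occidentalis, Lycaon_longipes, Meleagris_nanus, Neofelis_viridis, Saccharomyces_brevicauda, Salamandra_rubra, Takifugu_domesticus

Tracing Arabidopsis_domesticus: it sits inside (Arabidopsis_domesticus,Takifugu_domesticus).
Tracing Anas_domesticus: it sits inside (Saccharomyces_brevicauda,Anas_domesticus).
The smallest clade enclosing both is ((Acinonyx_borealis,((Lycaon_longipes,(Arabidopsis_domesticus,Takifugu_domesticus)),Helarctos_occidentalis)),(((Meleagris_nanus,Neofelis_viridis),(Saccharomyces_brevicauda,Anas_domesticus)),Salamandra_rubra)); the answer is its 10 terminal taxa in alphabetical order.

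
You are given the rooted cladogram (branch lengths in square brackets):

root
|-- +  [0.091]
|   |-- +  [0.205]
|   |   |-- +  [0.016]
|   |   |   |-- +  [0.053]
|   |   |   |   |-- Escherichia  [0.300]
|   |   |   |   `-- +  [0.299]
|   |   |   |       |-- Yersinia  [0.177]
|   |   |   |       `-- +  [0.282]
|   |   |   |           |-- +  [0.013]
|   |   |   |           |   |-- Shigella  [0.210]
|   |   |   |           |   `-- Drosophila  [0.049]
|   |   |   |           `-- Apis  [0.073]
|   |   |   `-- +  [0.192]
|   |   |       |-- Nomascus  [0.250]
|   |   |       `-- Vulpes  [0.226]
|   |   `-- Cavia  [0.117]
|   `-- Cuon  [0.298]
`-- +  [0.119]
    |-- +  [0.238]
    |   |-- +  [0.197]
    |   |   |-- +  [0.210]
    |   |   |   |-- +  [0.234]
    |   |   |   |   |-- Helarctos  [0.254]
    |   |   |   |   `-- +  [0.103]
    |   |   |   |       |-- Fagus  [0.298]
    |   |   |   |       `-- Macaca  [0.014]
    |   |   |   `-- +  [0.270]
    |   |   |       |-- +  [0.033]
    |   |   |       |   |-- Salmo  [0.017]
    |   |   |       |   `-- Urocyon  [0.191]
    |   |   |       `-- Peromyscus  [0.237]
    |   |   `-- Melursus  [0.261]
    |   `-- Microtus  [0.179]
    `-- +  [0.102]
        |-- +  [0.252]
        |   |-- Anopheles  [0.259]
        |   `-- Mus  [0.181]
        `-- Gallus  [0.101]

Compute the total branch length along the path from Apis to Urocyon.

The path runs Apis → … → MRCA → … → Urocyon; the MRCA is the root of the tree.
Branch lengths along that path: 0.073 + 0.282 + 0.299 + 0.053 + 0.016 + 0.205 + 0.091 + 0.119 + 0.238 + 0.197 + 0.210 + 0.270 + 0.033 + 0.191 = 2.277.

2.277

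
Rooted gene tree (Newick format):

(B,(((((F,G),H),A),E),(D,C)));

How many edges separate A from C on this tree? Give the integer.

5

The MRCA of A and C is the node subtending (((((F,G),H),A),E),(D,C)).
From A up to that node: 3 branches. From C up to the same node: 2 branches. Total: 3 + 2 = 5.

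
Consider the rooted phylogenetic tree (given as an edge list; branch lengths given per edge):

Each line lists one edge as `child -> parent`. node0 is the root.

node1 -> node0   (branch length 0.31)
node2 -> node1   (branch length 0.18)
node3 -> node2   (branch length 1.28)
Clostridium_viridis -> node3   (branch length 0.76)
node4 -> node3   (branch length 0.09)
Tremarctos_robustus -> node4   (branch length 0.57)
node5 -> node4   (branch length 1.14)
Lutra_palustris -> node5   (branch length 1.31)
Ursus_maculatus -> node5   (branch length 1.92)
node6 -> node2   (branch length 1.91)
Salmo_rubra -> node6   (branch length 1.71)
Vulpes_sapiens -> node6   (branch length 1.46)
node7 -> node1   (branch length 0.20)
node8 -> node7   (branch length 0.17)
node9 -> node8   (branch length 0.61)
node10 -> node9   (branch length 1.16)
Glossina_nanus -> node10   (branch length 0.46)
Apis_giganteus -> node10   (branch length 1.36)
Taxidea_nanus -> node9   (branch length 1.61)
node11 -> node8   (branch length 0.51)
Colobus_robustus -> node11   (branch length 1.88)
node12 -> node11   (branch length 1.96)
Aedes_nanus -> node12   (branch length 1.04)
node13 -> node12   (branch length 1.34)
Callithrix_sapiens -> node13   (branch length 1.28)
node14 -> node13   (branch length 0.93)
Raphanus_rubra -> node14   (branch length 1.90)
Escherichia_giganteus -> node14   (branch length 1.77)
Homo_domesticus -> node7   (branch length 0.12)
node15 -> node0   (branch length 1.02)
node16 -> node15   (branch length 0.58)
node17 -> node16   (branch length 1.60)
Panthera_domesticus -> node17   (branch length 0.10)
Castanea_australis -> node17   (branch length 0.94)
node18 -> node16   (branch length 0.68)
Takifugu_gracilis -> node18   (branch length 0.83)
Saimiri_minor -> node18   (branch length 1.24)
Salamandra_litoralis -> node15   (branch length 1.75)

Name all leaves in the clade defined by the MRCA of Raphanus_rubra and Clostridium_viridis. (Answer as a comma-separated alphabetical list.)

Aedes_nanus, Apis_giganteus, Callithrix_sapiens, Clostridium_viridis, Colobus_robustus, Escherichia_giganteus, Glossina_nanus, Homo_domesticus, Lutra_palustris, Raphanus_rubra, Salmo_rubra, Taxidea_nanus, Tremarctos_robustus, Ursus_maculatus, Vulpes_sapiens

Tracing Raphanus_rubra: it sits inside (Raphanus_rubra,Escherichia_giganteus).
Tracing Clostridium_viridis: it sits inside (Clostridium_viridis,(Tremarctos_robustus,(Lutra_palustris,Ursus_maculatus))).
The smallest clade enclosing both is (((Clostridium_viridis,(Tremarctos_robustus,(Lutra_palustris,Ursus_maculatus))),(Salmo_rubra,Vulpes_sapiens)),((((Glossina_nanus,Apis_giganteus),Taxidea_nanus),(Colobus_robustus,(Aedes_nanus,(Callithrix_sapiens,(Raphanus_rubra,Escherichia_giganteus))))),Homo_domesticus)); the answer is its 15 terminal taxa in alphabetical order.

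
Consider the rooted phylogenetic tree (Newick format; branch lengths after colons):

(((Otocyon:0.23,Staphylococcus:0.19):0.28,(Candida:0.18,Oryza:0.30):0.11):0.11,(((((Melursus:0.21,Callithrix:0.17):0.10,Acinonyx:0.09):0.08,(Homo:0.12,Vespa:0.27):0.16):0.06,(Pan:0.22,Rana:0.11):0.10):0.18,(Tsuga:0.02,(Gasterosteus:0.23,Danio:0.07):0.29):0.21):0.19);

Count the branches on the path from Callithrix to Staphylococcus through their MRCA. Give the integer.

9

The MRCA of Callithrix and Staphylococcus is the root of the tree.
From Callithrix up to that node: 6 branches. From Staphylococcus up to the same node: 3 branches. Total: 6 + 3 = 9.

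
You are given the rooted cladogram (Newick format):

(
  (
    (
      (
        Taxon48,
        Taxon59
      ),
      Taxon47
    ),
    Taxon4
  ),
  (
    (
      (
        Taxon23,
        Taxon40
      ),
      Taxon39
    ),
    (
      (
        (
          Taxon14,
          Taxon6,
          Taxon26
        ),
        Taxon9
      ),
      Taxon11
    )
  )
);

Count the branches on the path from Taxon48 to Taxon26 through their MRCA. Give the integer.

The MRCA of Taxon48 and Taxon26 is the root of the tree.
From Taxon48 up to that node: 4 branches. From Taxon26 up to the same node: 5 branches. Total: 4 + 5 = 9.

9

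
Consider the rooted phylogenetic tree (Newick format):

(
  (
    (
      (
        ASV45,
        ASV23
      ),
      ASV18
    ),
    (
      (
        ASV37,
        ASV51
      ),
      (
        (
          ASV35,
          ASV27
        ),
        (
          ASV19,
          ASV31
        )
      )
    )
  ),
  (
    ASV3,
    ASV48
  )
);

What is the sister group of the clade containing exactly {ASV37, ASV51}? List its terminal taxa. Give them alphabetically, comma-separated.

ASV19, ASV27, ASV31, ASV35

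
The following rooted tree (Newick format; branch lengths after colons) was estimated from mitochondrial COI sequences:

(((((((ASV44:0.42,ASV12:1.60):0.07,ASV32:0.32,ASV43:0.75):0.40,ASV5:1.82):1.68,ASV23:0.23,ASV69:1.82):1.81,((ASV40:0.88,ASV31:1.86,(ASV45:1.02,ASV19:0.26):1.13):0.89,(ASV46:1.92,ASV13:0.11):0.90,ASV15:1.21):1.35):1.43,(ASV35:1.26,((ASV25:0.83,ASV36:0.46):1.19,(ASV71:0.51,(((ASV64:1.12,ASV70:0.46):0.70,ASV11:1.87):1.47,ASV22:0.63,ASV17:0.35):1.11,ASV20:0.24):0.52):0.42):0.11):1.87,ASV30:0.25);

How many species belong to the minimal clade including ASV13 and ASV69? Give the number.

The MRCA of ASV13 and ASV69 is the node subtending (((((ASV44,ASV12),ASV32,ASV43),ASV5),ASV23,ASV69),((ASV40,ASV31,(ASV45,ASV19)),(ASV46,ASV13),ASV15)).
That clade contains 14 terminal taxa: ASV12, ASV13, ASV15, ASV19, ASV23, ASV31, ASV32, ASV40, ASV43, ASV44, ASV45, ASV46, ASV5, ASV69.

14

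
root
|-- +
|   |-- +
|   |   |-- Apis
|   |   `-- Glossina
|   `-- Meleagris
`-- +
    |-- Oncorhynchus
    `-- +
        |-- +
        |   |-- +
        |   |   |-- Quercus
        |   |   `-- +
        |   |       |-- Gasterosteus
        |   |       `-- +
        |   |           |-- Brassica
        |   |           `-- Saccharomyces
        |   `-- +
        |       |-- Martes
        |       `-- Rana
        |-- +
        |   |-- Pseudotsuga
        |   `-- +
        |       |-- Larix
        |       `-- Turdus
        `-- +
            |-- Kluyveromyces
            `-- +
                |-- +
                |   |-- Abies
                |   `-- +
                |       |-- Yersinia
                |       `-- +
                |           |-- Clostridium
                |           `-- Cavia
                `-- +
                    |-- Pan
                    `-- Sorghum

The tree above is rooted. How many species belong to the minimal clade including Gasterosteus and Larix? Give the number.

The MRCA of Gasterosteus and Larix is the node subtending (((Quercus,(Gasterosteus,(Brassica,Saccharomyces))),(Martes,Rana)),(Pseudotsuga,(Larix,Turdus)),(Kluyveromyces,((Abies,(Yersinia,(Clostridium,Cavia))),(Pan,Sorghum)))).
That clade contains 16 terminal taxa: Abies, Brassica, Cavia, Clostridium, Gasterosteus, Kluyveromyces, Larix, Martes, Pan, Pseudotsuga, Quercus, Rana, Saccharomyces, Sorghum, Turdus, Yersinia.

16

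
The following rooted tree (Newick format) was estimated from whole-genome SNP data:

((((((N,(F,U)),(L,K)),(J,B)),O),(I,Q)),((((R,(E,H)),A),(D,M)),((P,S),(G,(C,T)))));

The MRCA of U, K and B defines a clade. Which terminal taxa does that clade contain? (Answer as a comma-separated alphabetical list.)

Tracing U: it sits inside (F,U).
Tracing K: it sits inside (L,K).
Tracing B: it sits inside (J,B).
The smallest clade enclosing all 3 is (((N,(F,U)),(L,K)),(J,B)); the answer is its 7 terminal taxa in alphabetical order.

B, F, J, K, L, N, U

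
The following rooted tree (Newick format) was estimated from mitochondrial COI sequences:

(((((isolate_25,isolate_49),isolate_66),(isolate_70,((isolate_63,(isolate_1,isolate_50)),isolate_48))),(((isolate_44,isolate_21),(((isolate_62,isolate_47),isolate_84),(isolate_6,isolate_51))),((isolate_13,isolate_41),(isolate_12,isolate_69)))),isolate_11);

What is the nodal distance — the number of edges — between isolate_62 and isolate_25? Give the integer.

The MRCA of isolate_62 and isolate_25 is the node subtending ((((isolate_25,isolate_49),isolate_66),(isolate_70,((isolate_63,(isolate_1,isolate_50)),isolate_48))),(((isolate_44,isolate_21),(((isolate_62,isolate_47),isolate_84),(isolate_6,isolate_51))),((isolate_13,isolate_41),(isolate_12,isolate_69)))).
From isolate_62 up to that node: 6 branches. From isolate_25 up to the same node: 4 branches. Total: 6 + 4 = 10.

10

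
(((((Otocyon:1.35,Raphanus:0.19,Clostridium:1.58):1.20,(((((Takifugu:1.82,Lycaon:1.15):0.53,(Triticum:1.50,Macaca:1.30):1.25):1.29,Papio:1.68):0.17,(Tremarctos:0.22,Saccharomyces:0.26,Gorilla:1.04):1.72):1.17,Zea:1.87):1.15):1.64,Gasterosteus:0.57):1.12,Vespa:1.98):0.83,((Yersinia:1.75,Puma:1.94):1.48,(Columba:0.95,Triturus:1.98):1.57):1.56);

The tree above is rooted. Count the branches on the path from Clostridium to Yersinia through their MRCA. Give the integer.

8

The MRCA of Clostridium and Yersinia is the root of the tree.
From Clostridium up to that node: 5 branches. From Yersinia up to the same node: 3 branches. Total: 5 + 3 = 8.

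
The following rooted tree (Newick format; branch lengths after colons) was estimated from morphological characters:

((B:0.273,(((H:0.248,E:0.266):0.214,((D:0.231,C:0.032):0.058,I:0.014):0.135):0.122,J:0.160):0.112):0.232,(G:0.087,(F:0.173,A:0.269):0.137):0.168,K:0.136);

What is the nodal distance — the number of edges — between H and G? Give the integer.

The MRCA of H and G is the root of the tree.
From H up to that node: 5 branches. From G up to the same node: 2 branches. Total: 5 + 2 = 7.

7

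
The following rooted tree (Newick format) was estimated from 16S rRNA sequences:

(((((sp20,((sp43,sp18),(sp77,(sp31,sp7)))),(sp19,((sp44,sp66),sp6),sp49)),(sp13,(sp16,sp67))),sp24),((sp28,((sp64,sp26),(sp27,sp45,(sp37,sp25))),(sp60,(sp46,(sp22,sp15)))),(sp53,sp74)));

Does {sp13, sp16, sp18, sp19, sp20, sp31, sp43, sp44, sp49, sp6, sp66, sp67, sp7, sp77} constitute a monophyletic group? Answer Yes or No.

The most recent common ancestor of these taxa subtends (((sp20,((sp43,sp18),(sp77,(sp31,sp7)))),(sp19,((sp44,sp66),sp6),sp49)),(sp13,(sp16,sp67))).
That clade has exactly 14 tips — every listed taxon and nothing else — so the group is monophyletic.

Yes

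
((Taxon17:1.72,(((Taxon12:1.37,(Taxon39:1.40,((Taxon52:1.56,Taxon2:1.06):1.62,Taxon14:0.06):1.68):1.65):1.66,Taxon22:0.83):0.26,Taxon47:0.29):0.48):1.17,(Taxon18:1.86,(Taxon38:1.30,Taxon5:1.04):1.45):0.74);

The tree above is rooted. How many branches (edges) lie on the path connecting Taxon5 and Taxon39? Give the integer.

The MRCA of Taxon5 and Taxon39 is the root of the tree.
From Taxon5 up to that node: 3 branches. From Taxon39 up to the same node: 6 branches. Total: 3 + 6 = 9.

9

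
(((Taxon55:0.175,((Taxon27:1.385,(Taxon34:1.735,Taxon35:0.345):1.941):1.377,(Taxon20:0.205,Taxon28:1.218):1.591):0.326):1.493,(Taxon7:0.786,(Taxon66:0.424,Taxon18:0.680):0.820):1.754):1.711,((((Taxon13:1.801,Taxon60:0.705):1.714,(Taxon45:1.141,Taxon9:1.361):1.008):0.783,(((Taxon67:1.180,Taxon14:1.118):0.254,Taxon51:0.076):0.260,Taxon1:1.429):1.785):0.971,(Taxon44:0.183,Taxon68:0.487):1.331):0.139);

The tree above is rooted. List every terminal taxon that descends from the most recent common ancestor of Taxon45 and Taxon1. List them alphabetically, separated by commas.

Tracing Taxon45: it sits inside (Taxon45,Taxon9).
Tracing Taxon1: it sits inside (((Taxon67,Taxon14),Taxon51),Taxon1).
The smallest clade enclosing both is (((Taxon13,Taxon60),(Taxon45,Taxon9)),(((Taxon67,Taxon14),Taxon51),Taxon1)); the answer is its 8 terminal taxa in alphabetical order.

Taxon1, Taxon13, Taxon14, Taxon45, Taxon51, Taxon60, Taxon67, Taxon9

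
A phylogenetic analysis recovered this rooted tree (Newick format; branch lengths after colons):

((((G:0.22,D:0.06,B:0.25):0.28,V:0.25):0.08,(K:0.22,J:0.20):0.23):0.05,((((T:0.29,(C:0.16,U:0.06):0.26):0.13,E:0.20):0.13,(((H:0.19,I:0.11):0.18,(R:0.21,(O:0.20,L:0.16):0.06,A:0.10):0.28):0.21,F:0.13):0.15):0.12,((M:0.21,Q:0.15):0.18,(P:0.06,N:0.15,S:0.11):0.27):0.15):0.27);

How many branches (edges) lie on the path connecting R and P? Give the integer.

The MRCA of R and P is the node subtending ((((T,(C,U)),E),(((H,I),(R,(O,L),A)),F)),((M,Q),(P,N,S))).
From R up to that node: 5 branches. From P up to the same node: 3 branches. Total: 5 + 3 = 8.

8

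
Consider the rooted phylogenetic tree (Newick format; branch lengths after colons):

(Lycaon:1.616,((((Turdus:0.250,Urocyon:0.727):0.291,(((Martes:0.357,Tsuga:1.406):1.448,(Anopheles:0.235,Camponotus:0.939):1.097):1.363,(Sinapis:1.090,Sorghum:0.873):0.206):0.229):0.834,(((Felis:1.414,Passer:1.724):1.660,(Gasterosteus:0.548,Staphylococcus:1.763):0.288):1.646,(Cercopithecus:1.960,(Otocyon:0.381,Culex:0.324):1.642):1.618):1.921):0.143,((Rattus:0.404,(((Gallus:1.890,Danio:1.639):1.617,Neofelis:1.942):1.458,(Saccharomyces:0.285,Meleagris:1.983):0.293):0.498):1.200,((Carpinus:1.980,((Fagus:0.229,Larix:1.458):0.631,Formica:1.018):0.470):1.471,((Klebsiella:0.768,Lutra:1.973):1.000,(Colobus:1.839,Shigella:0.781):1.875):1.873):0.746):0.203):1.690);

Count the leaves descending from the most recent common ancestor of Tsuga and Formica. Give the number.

29

The MRCA of Tsuga and Formica is the node subtending ((((Turdus,Urocyon),(((Martes,Tsuga),(Anopheles,Camponotus)),(Sinapis,Sorghum))),(((Felis,Passer),(Gasterosteus,Staphylococcus)),(Cercopithecus,(Otocyon,Culex)))),((Rattus,(((Gallus,Danio),Neofelis),(Saccharomyces,Meleagris))),((Carpinus,((Fagus,Larix),Formica)),((Klebsiella,Lutra),(Colobus,Shigella))))).
That clade contains 29 terminal taxa: Anopheles, Camponotus, Carpinus, Cercopithecus, Colobus, Culex, Danio, Fagus, Felis, Formica, Gallus, Gasterosteus, Klebsiella, Larix, Lutra, Martes, Meleagris, Neofelis, Otocyon, Passer, Rattus, Saccharomyces, Shigella, Sinapis, Sorghum, Staphylococcus, Tsuga, Turdus, Urocyon.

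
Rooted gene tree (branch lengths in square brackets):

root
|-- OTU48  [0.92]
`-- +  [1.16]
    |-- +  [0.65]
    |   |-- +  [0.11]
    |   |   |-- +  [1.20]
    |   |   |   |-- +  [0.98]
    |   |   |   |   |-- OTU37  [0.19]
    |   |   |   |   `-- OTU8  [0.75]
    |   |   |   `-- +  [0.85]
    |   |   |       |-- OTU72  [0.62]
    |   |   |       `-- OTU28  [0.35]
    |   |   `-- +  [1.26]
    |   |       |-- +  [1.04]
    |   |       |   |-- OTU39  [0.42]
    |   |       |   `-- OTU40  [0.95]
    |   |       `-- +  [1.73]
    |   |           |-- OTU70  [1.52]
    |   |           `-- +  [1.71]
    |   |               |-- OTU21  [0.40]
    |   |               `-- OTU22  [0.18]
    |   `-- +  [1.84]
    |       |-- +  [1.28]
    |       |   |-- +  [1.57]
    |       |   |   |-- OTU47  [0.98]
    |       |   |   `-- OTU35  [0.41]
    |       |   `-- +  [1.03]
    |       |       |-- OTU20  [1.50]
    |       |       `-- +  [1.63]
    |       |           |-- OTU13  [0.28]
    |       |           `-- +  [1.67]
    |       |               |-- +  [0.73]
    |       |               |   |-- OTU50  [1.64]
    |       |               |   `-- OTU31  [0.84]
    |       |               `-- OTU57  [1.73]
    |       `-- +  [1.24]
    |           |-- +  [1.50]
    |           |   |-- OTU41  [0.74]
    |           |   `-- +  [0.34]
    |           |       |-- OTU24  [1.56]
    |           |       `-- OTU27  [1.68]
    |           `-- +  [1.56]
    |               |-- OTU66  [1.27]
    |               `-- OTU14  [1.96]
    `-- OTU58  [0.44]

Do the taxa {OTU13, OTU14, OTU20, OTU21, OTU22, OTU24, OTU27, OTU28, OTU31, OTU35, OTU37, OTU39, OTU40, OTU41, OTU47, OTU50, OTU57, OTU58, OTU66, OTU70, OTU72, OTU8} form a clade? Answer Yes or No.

The most recent common ancestor of these taxa subtends (((((OTU37,OTU8),(OTU72,OTU28)),((OTU39,OTU40),(OTU70,(OTU21,OTU22)))),(((OTU47,OTU35),(OTU20,(OTU13,((OTU50,OTU31),OTU57)))),((OTU41,(OTU24,OTU27)),(OTU66,OTU14)))),OTU58).
That clade has exactly 22 tips — every listed taxon and nothing else — so the group is monophyletic.

Yes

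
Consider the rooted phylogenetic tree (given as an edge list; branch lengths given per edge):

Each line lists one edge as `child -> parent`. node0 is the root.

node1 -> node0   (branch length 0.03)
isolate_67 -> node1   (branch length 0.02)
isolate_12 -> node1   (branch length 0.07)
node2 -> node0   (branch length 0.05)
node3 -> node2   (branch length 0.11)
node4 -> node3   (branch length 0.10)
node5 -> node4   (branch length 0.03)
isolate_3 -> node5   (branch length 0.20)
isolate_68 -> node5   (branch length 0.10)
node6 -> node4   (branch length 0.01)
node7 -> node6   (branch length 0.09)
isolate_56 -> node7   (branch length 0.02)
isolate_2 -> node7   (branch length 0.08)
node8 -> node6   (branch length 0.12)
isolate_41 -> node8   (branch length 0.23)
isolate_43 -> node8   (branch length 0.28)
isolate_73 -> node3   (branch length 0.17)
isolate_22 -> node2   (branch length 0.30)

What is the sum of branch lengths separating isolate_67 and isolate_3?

0.54

The path runs isolate_67 → … → MRCA → … → isolate_3; the MRCA is the root of the tree.
Branch lengths along that path: 0.02 + 0.03 + 0.05 + 0.11 + 0.10 + 0.03 + 0.20 = 0.54.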